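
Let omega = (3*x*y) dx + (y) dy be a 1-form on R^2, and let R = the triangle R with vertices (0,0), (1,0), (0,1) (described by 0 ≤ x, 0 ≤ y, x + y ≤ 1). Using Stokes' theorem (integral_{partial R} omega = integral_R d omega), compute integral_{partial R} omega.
integral_(partial R) omega = -1/2

Stokes: integral_partial_R omega = integral_R d omega with d omega = (∂Q/∂x - ∂P/∂y) dx ∧ dy.
  ∂Q/∂x = 0
  ∂P/∂y = 3*x
  integrand = ∂Q/∂x - ∂P/∂y = -3*x.
Integrating over R: integral_0^1 integral_0^{1-x} (-3*x) dy dx = -1/2.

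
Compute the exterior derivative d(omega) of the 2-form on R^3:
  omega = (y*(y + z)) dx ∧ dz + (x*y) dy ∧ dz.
d(omega) = (-y - z) dx ∧ dy ∧ dz

For a 2-form omega = sum_{i<j} g_{ij} dx_i ∧ dx_j, the exterior derivative is
  d(omega) = sum_{i<j} d(g_{ij}) ∧ dx_i ∧ dx_j = sum_{i<j, k} (∂g_{ij}/∂x_k) dx_k ∧ dx_i ∧ dx_j.
Expand each term, using dx_k ∧ dx_i ∧ dx_j = sgn(permutation) dx_{(a)} ∧ dx_{(b)} ∧ dx_{(c)} with (a < b < c) sorted:
  d(y*(y + z)) includes (∂/∂y)(y*(y + z)) dy = (2*y + z) dy, which multiplied by dx ∧ dz gives (-2*y - z) dx ∧ dy ∧ dz
  d(x*y) includes (∂/∂x)(x*y) dx = (y) dx, which multiplied by dy ∧ dz gives (y) dx ∧ dy ∧ dz
Collecting like 3-forms: d(omega) = (-y - z) dx ∧ dy ∧ dz.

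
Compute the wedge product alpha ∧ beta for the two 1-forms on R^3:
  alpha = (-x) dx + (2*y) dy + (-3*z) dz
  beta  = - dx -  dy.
alpha ∧ beta = (x + 2*y) dx ∧ dy + (-3*z) dx ∧ dz + (-3*z) dy ∧ dz

Distribute the wedge, using dx_i ∧ dx_j = -dx_j ∧ dx_i and dx_i ∧ dx_i = 0. For each pair (i, j) with i < j, the coefficient of dx_i ∧ dx_j in alpha ∧ beta is (alpha_i * beta_j - alpha_j * beta_i). Collecting: alpha ∧ beta = (x + 2*y) dx ∧ dy + (-3*z) dx ∧ dz + (-3*z) dy ∧ dz.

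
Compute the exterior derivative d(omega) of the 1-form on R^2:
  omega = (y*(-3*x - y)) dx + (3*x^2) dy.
d(omega) = (9*x + 2*y) dx ∧ dy

For a 1-form omega = sum_i f_i dx_i, the exterior derivative is
  d(omega) = sum_{i < j} (∂f_j/∂x_i - ∂f_i/∂x_j) dx_i ∧ dx_j.
  coefficient of dx ∧ dy: ∂f_2/∂x - ∂f_1/∂y = ∂(3*x^2)/∂x - ∂(y*(-3*x - y))/∂y = 9*x + 2*y
Assembling: d(omega) = (9*x + 2*y) dx ∧ dy.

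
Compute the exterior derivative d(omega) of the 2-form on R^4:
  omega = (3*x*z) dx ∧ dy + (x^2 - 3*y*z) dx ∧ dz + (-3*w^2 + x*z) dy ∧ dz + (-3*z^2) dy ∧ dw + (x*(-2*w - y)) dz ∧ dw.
d(omega) = (3*x + 4*z) dx ∧ dy ∧ dz + (-6*w - x + 6*z) dy ∧ dz ∧ dw + (-2*w - y) dx ∧ dz ∧ dw

For a 2-form omega = sum_{i<j} g_{ij} dx_i ∧ dx_j, the exterior derivative is
  d(omega) = sum_{i<j} d(g_{ij}) ∧ dx_i ∧ dx_j = sum_{i<j, k} (∂g_{ij}/∂x_k) dx_k ∧ dx_i ∧ dx_j.
Expand each term, using dx_k ∧ dx_i ∧ dx_j = sgn(permutation) dx_{(a)} ∧ dx_{(b)} ∧ dx_{(c)} with (a < b < c) sorted:
  d(3*x*z) includes (∂/∂z)(3*x*z) dz = (3*x) dz, which multiplied by dx ∧ dy gives (3*x) dx ∧ dy ∧ dz
  d(x^2 - 3*y*z) includes (∂/∂y)(x^2 - 3*y*z) dy = (-3*z) dy, which multiplied by dx ∧ dz gives (3*z) dx ∧ dy ∧ dz
  d(-3*w^2 + x*z) includes (∂/∂x)(-3*w^2 + x*z) dx = (z) dx, which multiplied by dy ∧ dz gives (z) dx ∧ dy ∧ dz
  d(-3*w^2 + x*z) includes (∂/∂w)(-3*w^2 + x*z) dw = (-6*w) dw, which multiplied by dy ∧ dz gives (-6*w) dy ∧ dz ∧ dw
  d(-3*z^2) includes (∂/∂z)(-3*z^2) dz = (-6*z) dz, which multiplied by dy ∧ dw gives (6*z) dy ∧ dz ∧ dw
  d(x*(-2*w - y)) includes (∂/∂x)(x*(-2*w - y)) dx = (-2*w - y) dx, which multiplied by dz ∧ dw gives (-2*w - y) dx ∧ dz ∧ dw
  d(x*(-2*w - y)) includes (∂/∂y)(x*(-2*w - y)) dy = (-x) dy, which multiplied by dz ∧ dw gives (-x) dy ∧ dz ∧ dw
Collecting like 3-forms: d(omega) = (3*x + 4*z) dx ∧ dy ∧ dz + (-6*w - x + 6*z) dy ∧ dz ∧ dw + (-2*w - y) dx ∧ dz ∧ dw.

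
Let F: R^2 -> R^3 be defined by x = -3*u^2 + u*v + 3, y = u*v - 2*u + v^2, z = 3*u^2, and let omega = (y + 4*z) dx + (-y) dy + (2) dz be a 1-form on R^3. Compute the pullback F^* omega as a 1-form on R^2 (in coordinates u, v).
F^* omega = (-72*u^3 + 6*u^2*v + 12*u^2 - 6*u*v^2 + 2*u*v + 8*u + 2*v^2) du + (12*u^3 - 2*u*v^2 + 4*u*v - 2*v^3) dv

Using F^*(f dg) = (f ∘ F) d(g ∘ F), substitute each coordinate x_i by F_i(u, v) in f_i, and replace dx_i by d F_i = (∂F_i/∂u) du + (∂F_i/∂v) dv.
  For the x component: f_1(F) = 12*u^2 + u*v - 2*u + v^2; d F_1 = (-6*u + v) du + (u) dv
  For the y component: f_2(F) = -u*v + 2*u - v^2; d F_2 = (v - 2) du + (u + 2*v) dv
  For the z component: f_3(F) = 2; d F_3 = (6*u) du + (0) dv
Combining and collecting du, dv coefficients:
  coeff of du: -72*u^3 + 6*u^2*v + 12*u^2 - 6*u*v^2 + 2*u*v + 8*u + 2*v^2
  coeff of dv: 12*u^3 - 2*u*v^2 + 4*u*v - 2*v^3
F^* omega = (-72*u^3 + 6*u^2*v + 12*u^2 - 6*u*v^2 + 2*u*v + 8*u + 2*v^2) du + (12*u^3 - 2*u*v^2 + 4*u*v - 2*v^3) dv.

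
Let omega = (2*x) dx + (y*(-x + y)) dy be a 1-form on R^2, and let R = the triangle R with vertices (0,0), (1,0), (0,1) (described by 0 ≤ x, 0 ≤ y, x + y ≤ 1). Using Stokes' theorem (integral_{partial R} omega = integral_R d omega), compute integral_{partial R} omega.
integral_(partial R) omega = -1/6

Stokes: integral_partial_R omega = integral_R d omega with d omega = (∂Q/∂x - ∂P/∂y) dx ∧ dy.
  ∂Q/∂x = -y
  ∂P/∂y = 0
  integrand = ∂Q/∂x - ∂P/∂y = -y.
Integrating over R: integral_0^1 integral_0^{1-x} (-y) dy dx = -1/6.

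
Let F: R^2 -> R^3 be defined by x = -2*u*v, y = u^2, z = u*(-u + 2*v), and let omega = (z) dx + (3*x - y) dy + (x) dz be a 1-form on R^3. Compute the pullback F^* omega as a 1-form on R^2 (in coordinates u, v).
F^* omega = (2*u*(-u^2 - 3*u*v - 4*v^2)) du + (2*u^2*(u - 4*v)) dv

Using F^*(f dg) = (f ∘ F) d(g ∘ F), substitute each coordinate x_i by F_i(u, v) in f_i, and replace dx_i by d F_i = (∂F_i/∂u) du + (∂F_i/∂v) dv.
  For the x component: f_1(F) = u*(-u + 2*v); d F_1 = (-2*v) du + (-2*u) dv
  For the y component: f_2(F) = u*(-u - 6*v); d F_2 = (2*u) du + (0) dv
  For the z component: f_3(F) = -2*u*v; d F_3 = (-2*u + 2*v) du + (2*u) dv
Combining and collecting du, dv coefficients:
  coeff of du: 2*u*(-u^2 - 3*u*v - 4*v^2)
  coeff of dv: 2*u^2*(u - 4*v)
F^* omega = (2*u*(-u^2 - 3*u*v - 4*v^2)) du + (2*u^2*(u - 4*v)) dv.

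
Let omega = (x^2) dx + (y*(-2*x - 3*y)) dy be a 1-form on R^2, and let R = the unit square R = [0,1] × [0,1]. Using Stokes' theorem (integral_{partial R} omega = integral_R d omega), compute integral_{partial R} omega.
integral_(partial R) omega = -1

Stokes: integral_partial_R omega = integral_R d omega with d omega = (∂Q/∂x - ∂P/∂y) dx ∧ dy.
  ∂Q/∂x = -2*y
  ∂P/∂y = 0
  integrand = ∂Q/∂x - ∂P/∂y = -2*y.
Integrating over R: integral_0^1 integral_0^1 (-2*y) dx dy = -1.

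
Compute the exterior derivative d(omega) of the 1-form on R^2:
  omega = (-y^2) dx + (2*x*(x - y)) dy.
d(omega) = (4*x) dx ∧ dy

For a 1-form omega = sum_i f_i dx_i, the exterior derivative is
  d(omega) = sum_{i < j} (∂f_j/∂x_i - ∂f_i/∂x_j) dx_i ∧ dx_j.
  coefficient of dx ∧ dy: ∂f_2/∂x - ∂f_1/∂y = ∂(2*x*(x - y))/∂x - ∂(-y^2)/∂y = 4*x
Assembling: d(omega) = (4*x) dx ∧ dy.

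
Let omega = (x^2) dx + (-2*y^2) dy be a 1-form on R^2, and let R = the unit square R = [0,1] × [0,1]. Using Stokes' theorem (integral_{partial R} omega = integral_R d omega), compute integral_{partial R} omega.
integral_(partial R) omega = 0

Stokes: integral_partial_R omega = integral_R d omega with d omega = (∂Q/∂x - ∂P/∂y) dx ∧ dy.
  ∂Q/∂x = 0
  ∂P/∂y = 0
  integrand = ∂Q/∂x - ∂P/∂y = 0.
Integrating over R: integral_0^1 integral_0^1 (0) dx dy = 0.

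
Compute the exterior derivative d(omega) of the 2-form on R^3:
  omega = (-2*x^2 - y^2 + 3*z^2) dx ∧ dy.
d(omega) = (6*z) dx ∧ dy ∧ dz

For a 2-form omega = sum_{i<j} g_{ij} dx_i ∧ dx_j, the exterior derivative is
  d(omega) = sum_{i<j} d(g_{ij}) ∧ dx_i ∧ dx_j = sum_{i<j, k} (∂g_{ij}/∂x_k) dx_k ∧ dx_i ∧ dx_j.
Expand each term, using dx_k ∧ dx_i ∧ dx_j = sgn(permutation) dx_{(a)} ∧ dx_{(b)} ∧ dx_{(c)} with (a < b < c) sorted:
  d(-2*x^2 - y^2 + 3*z^2) includes (∂/∂z)(-2*x^2 - y^2 + 3*z^2) dz = (6*z) dz, which multiplied by dx ∧ dy gives (6*z) dx ∧ dy ∧ dz
Collecting like 3-forms: d(omega) = (6*z) dx ∧ dy ∧ dz.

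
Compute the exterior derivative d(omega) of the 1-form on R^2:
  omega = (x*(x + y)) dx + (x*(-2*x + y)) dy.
d(omega) = (-5*x + y) dx ∧ dy

For a 1-form omega = sum_i f_i dx_i, the exterior derivative is
  d(omega) = sum_{i < j} (∂f_j/∂x_i - ∂f_i/∂x_j) dx_i ∧ dx_j.
  coefficient of dx ∧ dy: ∂f_2/∂x - ∂f_1/∂y = ∂(x*(-2*x + y))/∂x - ∂(x*(x + y))/∂y = -5*x + y
Assembling: d(omega) = (-5*x + y) dx ∧ dy.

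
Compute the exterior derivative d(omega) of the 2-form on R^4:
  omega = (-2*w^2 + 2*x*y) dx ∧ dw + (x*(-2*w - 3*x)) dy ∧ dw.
d(omega) = (-2*w - 8*x) dx ∧ dy ∧ dw

For a 2-form omega = sum_{i<j} g_{ij} dx_i ∧ dx_j, the exterior derivative is
  d(omega) = sum_{i<j} d(g_{ij}) ∧ dx_i ∧ dx_j = sum_{i<j, k} (∂g_{ij}/∂x_k) dx_k ∧ dx_i ∧ dx_j.
Expand each term, using dx_k ∧ dx_i ∧ dx_j = sgn(permutation) dx_{(a)} ∧ dx_{(b)} ∧ dx_{(c)} with (a < b < c) sorted:
  d(-2*w^2 + 2*x*y) includes (∂/∂y)(-2*w^2 + 2*x*y) dy = (2*x) dy, which multiplied by dx ∧ dw gives (-2*x) dx ∧ dy ∧ dw
  d(x*(-2*w - 3*x)) includes (∂/∂x)(x*(-2*w - 3*x)) dx = (-2*w - 6*x) dx, which multiplied by dy ∧ dw gives (-2*w - 6*x) dx ∧ dy ∧ dw
Collecting like 3-forms: d(omega) = (-2*w - 8*x) dx ∧ dy ∧ dw.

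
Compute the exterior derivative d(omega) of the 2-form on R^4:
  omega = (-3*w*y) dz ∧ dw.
d(omega) = (-3*w) dy ∧ dz ∧ dw

For a 2-form omega = sum_{i<j} g_{ij} dx_i ∧ dx_j, the exterior derivative is
  d(omega) = sum_{i<j} d(g_{ij}) ∧ dx_i ∧ dx_j = sum_{i<j, k} (∂g_{ij}/∂x_k) dx_k ∧ dx_i ∧ dx_j.
Expand each term, using dx_k ∧ dx_i ∧ dx_j = sgn(permutation) dx_{(a)} ∧ dx_{(b)} ∧ dx_{(c)} with (a < b < c) sorted:
  d(-3*w*y) includes (∂/∂y)(-3*w*y) dy = (-3*w) dy, which multiplied by dz ∧ dw gives (-3*w) dy ∧ dz ∧ dw
Collecting like 3-forms: d(omega) = (-3*w) dy ∧ dz ∧ dw.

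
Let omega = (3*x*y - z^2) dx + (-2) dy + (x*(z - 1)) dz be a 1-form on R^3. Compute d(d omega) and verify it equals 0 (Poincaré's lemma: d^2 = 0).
d(d omega) = 0

Step 1: d omega = sum_{i<j} (∂f_j/∂x_i - ∂f_i/∂x_j) dx_i ∧ dx_j:
  coeff of dx ∧ dy: -3*x
  coeff of dx ∧ dz: 3*z - 1
  coeff of dy ∧ dz: 0
Step 2: Apply d again to each 2-form coefficient. The only possible 3-form in R^3 is dx ∧ dy ∧ dz, with coefficient
  ∂(coeff of dy∧dz)/∂x - ∂(coeff of dx∧dz)/∂y + ∂(coeff of dx∧dy)/∂z
  = ∂/∂x (0) - ∂/∂y (3*z - 1) + ∂/∂z (-3*x).
Each of these terms simplifies to sums of mixed partials that cancel in pairs. The result is 0 (by equality of mixed partials for smooth functions — Schwarz / Clairaut).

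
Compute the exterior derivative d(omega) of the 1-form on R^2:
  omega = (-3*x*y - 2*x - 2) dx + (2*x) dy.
d(omega) = (3*x + 2) dx ∧ dy

For a 1-form omega = sum_i f_i dx_i, the exterior derivative is
  d(omega) = sum_{i < j} (∂f_j/∂x_i - ∂f_i/∂x_j) dx_i ∧ dx_j.
  coefficient of dx ∧ dy: ∂f_2/∂x - ∂f_1/∂y = ∂(2*x)/∂x - ∂(-3*x*y - 2*x - 2)/∂y = 3*x + 2
Assembling: d(omega) = (3*x + 2) dx ∧ dy.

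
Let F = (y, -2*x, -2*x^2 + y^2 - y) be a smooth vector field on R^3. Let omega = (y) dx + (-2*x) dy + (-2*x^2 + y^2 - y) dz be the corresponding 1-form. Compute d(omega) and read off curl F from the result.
d(omega) = (2*y - 1) dy ∧ dz + (4*x) dz ∧ dx + (-3) dx ∧ dy; curl F = (2*y - 1, 4*x, -3)

d omega = sum_{i<j} (∂f_j/∂x_i - ∂f_i/∂x_j) dx_i ∧ dx_j. Under the identification (dy ∧ dz, dz ∧ dx, dx ∧ dy) ↔ (e_x, e_y, e_z), the coefficients are exactly the components of curl F. Compute:
  ∂R/∂y - ∂Q/∂z = (2*y - 1) - (0) = 2*y - 1
  ∂P/∂z - ∂R/∂x = (0) - (-4*x) = 4*x
  ∂Q/∂x - ∂P/∂y = (-2) - (1) = -3.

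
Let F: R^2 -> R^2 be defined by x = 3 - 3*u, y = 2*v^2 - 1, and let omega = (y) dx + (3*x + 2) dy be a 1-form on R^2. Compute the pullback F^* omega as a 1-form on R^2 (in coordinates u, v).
F^* omega = (3 - 6*v^2) du + (4*v*(11 - 9*u)) dv

Using F^*(f dg) = (f ∘ F) d(g ∘ F), substitute each coordinate x_i by F_i(u, v) in f_i, and replace dx_i by d F_i = (∂F_i/∂u) du + (∂F_i/∂v) dv.
  For the x component: f_1(F) = 2*v^2 - 1; d F_1 = (-3) du + (0) dv
  For the y component: f_2(F) = 11 - 9*u; d F_2 = (0) du + (4*v) dv
Combining and collecting du, dv coefficients:
  coeff of du: 3 - 6*v^2
  coeff of dv: 4*v*(11 - 9*u)
F^* omega = (3 - 6*v^2) du + (4*v*(11 - 9*u)) dv.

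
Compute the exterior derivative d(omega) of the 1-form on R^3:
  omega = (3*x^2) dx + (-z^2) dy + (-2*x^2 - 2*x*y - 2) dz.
d(omega) = (-4*x - 2*y) dx ∧ dz + (-2*x + 2*z) dy ∧ dz

For a 1-form omega = sum_i f_i dx_i, the exterior derivative is
  d(omega) = sum_{i < j} (∂f_j/∂x_i - ∂f_i/∂x_j) dx_i ∧ dx_j.
  coefficient of dx ∧ dz: ∂f_3/∂x - ∂f_1/∂z = ∂(-2*x^2 - 2*x*y - 2)/∂x - ∂(3*x^2)/∂z = -4*x - 2*y
  coefficient of dy ∧ dz: ∂f_3/∂y - ∂f_2/∂z = ∂(-2*x^2 - 2*x*y - 2)/∂y - ∂(-z^2)/∂z = -2*x + 2*z
Assembling: d(omega) = (-4*x - 2*y) dx ∧ dz + (-2*x + 2*z) dy ∧ dz.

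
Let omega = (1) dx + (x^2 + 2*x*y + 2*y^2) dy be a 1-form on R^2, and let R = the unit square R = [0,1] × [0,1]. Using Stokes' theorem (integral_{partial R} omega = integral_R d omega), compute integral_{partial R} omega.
integral_(partial R) omega = 2

Stokes: integral_partial_R omega = integral_R d omega with d omega = (∂Q/∂x - ∂P/∂y) dx ∧ dy.
  ∂Q/∂x = 2*x + 2*y
  ∂P/∂y = 0
  integrand = ∂Q/∂x - ∂P/∂y = 2*x + 2*y.
Integrating over R: integral_0^1 integral_0^1 (2*x + 2*y) dx dy = 2.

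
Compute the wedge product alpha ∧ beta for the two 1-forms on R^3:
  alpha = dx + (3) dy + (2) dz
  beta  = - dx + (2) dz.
alpha ∧ beta = (4) dx ∧ dz + (3) dx ∧ dy + (6) dy ∧ dz

Distribute the wedge, using dx_i ∧ dx_j = -dx_j ∧ dx_i and dx_i ∧ dx_i = 0. For each pair (i, j) with i < j, the coefficient of dx_i ∧ dx_j in alpha ∧ beta is (alpha_i * beta_j - alpha_j * beta_i). Collecting: alpha ∧ beta = (4) dx ∧ dz + (3) dx ∧ dy + (6) dy ∧ dz.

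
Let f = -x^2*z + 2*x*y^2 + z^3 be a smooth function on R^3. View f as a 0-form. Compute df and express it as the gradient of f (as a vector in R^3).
df = (-2*x*z + 2*y^2) dx + (4*x*y) dy + (-x^2 + 3*z^2) dz; grad f = (-2*x*z + 2*y^2, 4*x*y, -x^2 + 3*z^2)

For a 0-form f, d f = (∂f/∂x) dx + (∂f/∂y) dy + (∂f/∂z) dz. The components of the vector representation are exactly the entries of grad f in Cartesian coordinates:
  ∂f/∂x = -2*x*z + 2*y^2
  ∂f/∂y = 4*x*y
  ∂f/∂z = -x^2 + 3*z^2.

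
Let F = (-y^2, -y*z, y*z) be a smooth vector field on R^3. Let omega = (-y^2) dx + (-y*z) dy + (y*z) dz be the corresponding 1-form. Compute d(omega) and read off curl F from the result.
d(omega) = (y + z) dy ∧ dz + (0) dz ∧ dx + (2*y) dx ∧ dy; curl F = (y + z, 0, 2*y)

d omega = sum_{i<j} (∂f_j/∂x_i - ∂f_i/∂x_j) dx_i ∧ dx_j. Under the identification (dy ∧ dz, dz ∧ dx, dx ∧ dy) ↔ (e_x, e_y, e_z), the coefficients are exactly the components of curl F. Compute:
  ∂R/∂y - ∂Q/∂z = (z) - (-y) = y + z
  ∂P/∂z - ∂R/∂x = (0) - (0) = 0
  ∂Q/∂x - ∂P/∂y = (0) - (-2*y) = 2*y.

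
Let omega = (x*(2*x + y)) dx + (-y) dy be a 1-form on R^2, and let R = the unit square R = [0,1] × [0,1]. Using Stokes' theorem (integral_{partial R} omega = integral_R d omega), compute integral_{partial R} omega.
integral_(partial R) omega = -1/2

Stokes: integral_partial_R omega = integral_R d omega with d omega = (∂Q/∂x - ∂P/∂y) dx ∧ dy.
  ∂Q/∂x = 0
  ∂P/∂y = x
  integrand = ∂Q/∂x - ∂P/∂y = -x.
Integrating over R: integral_0^1 integral_0^1 (-x) dx dy = -1/2.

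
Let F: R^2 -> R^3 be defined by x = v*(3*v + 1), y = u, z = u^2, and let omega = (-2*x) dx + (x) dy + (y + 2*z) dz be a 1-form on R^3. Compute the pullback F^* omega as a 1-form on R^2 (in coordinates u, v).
F^* omega = (4*u^3 + 2*u^2 + 3*v^2 + v) du + (2*v*(-18*v^2 - 9*v - 1)) dv

Using F^*(f dg) = (f ∘ F) d(g ∘ F), substitute each coordinate x_i by F_i(u, v) in f_i, and replace dx_i by d F_i = (∂F_i/∂u) du + (∂F_i/∂v) dv.
  For the x component: f_1(F) = 2*v*(-3*v - 1); d F_1 = (0) du + (6*v + 1) dv
  For the y component: f_2(F) = v*(3*v + 1); d F_2 = (1) du + (0) dv
  For the z component: f_3(F) = u*(2*u + 1); d F_3 = (2*u) du + (0) dv
Combining and collecting du, dv coefficients:
  coeff of du: 4*u^3 + 2*u^2 + 3*v^2 + v
  coeff of dv: 2*v*(-18*v^2 - 9*v - 1)
F^* omega = (4*u^3 + 2*u^2 + 3*v^2 + v) du + (2*v*(-18*v^2 - 9*v - 1)) dv.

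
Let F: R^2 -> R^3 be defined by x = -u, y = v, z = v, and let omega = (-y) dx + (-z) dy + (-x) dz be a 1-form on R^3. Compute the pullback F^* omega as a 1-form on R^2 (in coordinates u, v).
F^* omega = (v) du + (u - v) dv

Using F^*(f dg) = (f ∘ F) d(g ∘ F), substitute each coordinate x_i by F_i(u, v) in f_i, and replace dx_i by d F_i = (∂F_i/∂u) du + (∂F_i/∂v) dv.
  For the x component: f_1(F) = -v; d F_1 = (-1) du + (0) dv
  For the y component: f_2(F) = -v; d F_2 = (0) du + (1) dv
  For the z component: f_3(F) = u; d F_3 = (0) du + (1) dv
Combining and collecting du, dv coefficients:
  coeff of du: v
  coeff of dv: u - v
F^* omega = (v) du + (u - v) dv.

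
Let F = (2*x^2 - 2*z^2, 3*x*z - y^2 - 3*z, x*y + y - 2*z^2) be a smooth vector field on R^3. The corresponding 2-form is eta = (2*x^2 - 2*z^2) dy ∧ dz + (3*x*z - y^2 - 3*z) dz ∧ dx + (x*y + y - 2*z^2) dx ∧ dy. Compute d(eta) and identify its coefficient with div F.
d(eta) = (4*x - 2*y - 4*z) dx ∧ dy ∧ dz; div F = 4*x - 2*y - 4*z

For a 2-form in R^3 of the form above, applying d gives a 3-form with coefficient ∂P/∂x + ∂Q/∂y + ∂R/∂z:
  ∂P/∂x = 4*x
  ∂Q/∂y = -2*y
  ∂R/∂z = -4*z
Sum = 4*x - 2*y - 4*z, which is exactly div F.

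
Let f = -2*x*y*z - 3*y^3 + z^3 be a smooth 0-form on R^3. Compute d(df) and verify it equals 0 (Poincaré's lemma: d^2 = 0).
d(df) = 0

Step 1: df = sum_i (∂f/∂x_i) dx_i = (-2*y*z) dx + (-2*x*z - 9*y^2) dy + (-2*x*y + 3*z^2) dz.
Step 2: Apply d again. Using the 1-form formula, the coefficient of dx ∧ dy in d(df) is ∂^2 f/∂x ∂y - ∂^2 f/∂y ∂x = (-2*z) - (-2*z) = 0 (equality of mixed partials for smooth f).
Similarly for dx ∧ dz and dy ∧ dz — all coefficients vanish. So d(df) = 0.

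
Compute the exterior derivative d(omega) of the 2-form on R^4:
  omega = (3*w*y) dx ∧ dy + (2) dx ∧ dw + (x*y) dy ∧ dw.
d(omega) = (4*y) dx ∧ dy ∧ dw

For a 2-form omega = sum_{i<j} g_{ij} dx_i ∧ dx_j, the exterior derivative is
  d(omega) = sum_{i<j} d(g_{ij}) ∧ dx_i ∧ dx_j = sum_{i<j, k} (∂g_{ij}/∂x_k) dx_k ∧ dx_i ∧ dx_j.
Expand each term, using dx_k ∧ dx_i ∧ dx_j = sgn(permutation) dx_{(a)} ∧ dx_{(b)} ∧ dx_{(c)} with (a < b < c) sorted:
  d(3*w*y) includes (∂/∂w)(3*w*y) dw = (3*y) dw, which multiplied by dx ∧ dy gives (3*y) dx ∧ dy ∧ dw
  d(x*y) includes (∂/∂x)(x*y) dx = (y) dx, which multiplied by dy ∧ dw gives (y) dx ∧ dy ∧ dw
Collecting like 3-forms: d(omega) = (4*y) dx ∧ dy ∧ dw.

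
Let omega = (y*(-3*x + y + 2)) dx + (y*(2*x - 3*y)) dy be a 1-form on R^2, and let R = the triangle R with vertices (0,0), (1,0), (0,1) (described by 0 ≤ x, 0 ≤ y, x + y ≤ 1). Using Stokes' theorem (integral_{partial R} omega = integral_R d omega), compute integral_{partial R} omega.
integral_(partial R) omega = -1/2

Stokes: integral_partial_R omega = integral_R d omega with d omega = (∂Q/∂x - ∂P/∂y) dx ∧ dy.
  ∂Q/∂x = 2*y
  ∂P/∂y = -3*x + 2*y + 2
  integrand = ∂Q/∂x - ∂P/∂y = 3*x - 2.
Integrating over R: integral_0^1 integral_0^{1-x} (3*x - 2) dy dx = -1/2.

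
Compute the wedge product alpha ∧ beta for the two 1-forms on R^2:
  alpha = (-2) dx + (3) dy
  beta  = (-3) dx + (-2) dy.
alpha ∧ beta = (13) dx ∧ dy

Distribute the wedge, using dx_i ∧ dx_j = -dx_j ∧ dx_i and dx_i ∧ dx_i = 0. For each pair (i, j) with i < j, the coefficient of dx_i ∧ dx_j in alpha ∧ beta is (alpha_i * beta_j - alpha_j * beta_i). Collecting: alpha ∧ beta = (13) dx ∧ dy.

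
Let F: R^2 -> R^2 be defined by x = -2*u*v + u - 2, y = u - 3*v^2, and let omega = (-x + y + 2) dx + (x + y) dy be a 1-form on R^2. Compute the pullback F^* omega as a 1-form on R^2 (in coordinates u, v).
F^* omega = (-4*u*v^2 + 2*u + 6*v^3 - 6*v^2 - 8*v + 2) du + (-4*u^2*v + 18*u*v^2 - 12*u*v - 8*u + 18*v^3 + 12*v) dv

Using F^*(f dg) = (f ∘ F) d(g ∘ F), substitute each coordinate x_i by F_i(u, v) in f_i, and replace dx_i by d F_i = (∂F_i/∂u) du + (∂F_i/∂v) dv.
  For the x component: f_1(F) = 2*u*v - 3*v^2 + 4; d F_1 = (1 - 2*v) du + (-2*u) dv
  For the y component: f_2(F) = -2*u*v + 2*u - 3*v^2 - 2; d F_2 = (1) du + (-6*v) dv
Combining and collecting du, dv coefficients:
  coeff of du: -4*u*v^2 + 2*u + 6*v^3 - 6*v^2 - 8*v + 2
  coeff of dv: -4*u^2*v + 18*u*v^2 - 12*u*v - 8*u + 18*v^3 + 12*v
F^* omega = (-4*u*v^2 + 2*u + 6*v^3 - 6*v^2 - 8*v + 2) du + (-4*u^2*v + 18*u*v^2 - 12*u*v - 8*u + 18*v^3 + 12*v) dv.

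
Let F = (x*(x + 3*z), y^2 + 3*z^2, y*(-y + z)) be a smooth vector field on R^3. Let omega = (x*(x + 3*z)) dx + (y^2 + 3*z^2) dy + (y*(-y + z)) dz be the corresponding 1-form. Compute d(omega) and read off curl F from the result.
d(omega) = (-2*y - 5*z) dy ∧ dz + (3*x) dz ∧ dx + (0) dx ∧ dy; curl F = (-2*y - 5*z, 3*x, 0)

d omega = sum_{i<j} (∂f_j/∂x_i - ∂f_i/∂x_j) dx_i ∧ dx_j. Under the identification (dy ∧ dz, dz ∧ dx, dx ∧ dy) ↔ (e_x, e_y, e_z), the coefficients are exactly the components of curl F. Compute:
  ∂R/∂y - ∂Q/∂z = (-2*y + z) - (6*z) = -2*y - 5*z
  ∂P/∂z - ∂R/∂x = (3*x) - (0) = 3*x
  ∂Q/∂x - ∂P/∂y = (0) - (0) = 0.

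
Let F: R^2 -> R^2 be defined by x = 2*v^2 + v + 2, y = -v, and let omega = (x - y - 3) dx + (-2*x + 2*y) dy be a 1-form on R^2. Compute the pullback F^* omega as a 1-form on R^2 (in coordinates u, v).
F^* omega = (8*v^3 + 14*v^2 + 2*v + 3) dv

Using F^*(f dg) = (f ∘ F) d(g ∘ F), substitute each coordinate x_i by F_i(u, v) in f_i, and replace dx_i by d F_i = (∂F_i/∂u) du + (∂F_i/∂v) dv.
  For the x component: f_1(F) = 2*v^2 + 2*v - 1; d F_1 = (0) du + (4*v + 1) dv
  For the y component: f_2(F) = -4*v^2 - 4*v - 4; d F_2 = (0) du + (-1) dv
Combining and collecting du, dv coefficients:
  coeff of du: 0
  coeff of dv: 8*v^3 + 14*v^2 + 2*v + 3
F^* omega = (8*v^3 + 14*v^2 + 2*v + 3) dv.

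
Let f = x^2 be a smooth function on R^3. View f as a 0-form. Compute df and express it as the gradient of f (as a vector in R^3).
df = (2*x) dx + (0) dy + (0) dz; grad f = (2*x, 0, 0)

For a 0-form f, d f = (∂f/∂x) dx + (∂f/∂y) dy + (∂f/∂z) dz. The components of the vector representation are exactly the entries of grad f in Cartesian coordinates:
  ∂f/∂x = 2*x
  ∂f/∂y = 0
  ∂f/∂z = 0.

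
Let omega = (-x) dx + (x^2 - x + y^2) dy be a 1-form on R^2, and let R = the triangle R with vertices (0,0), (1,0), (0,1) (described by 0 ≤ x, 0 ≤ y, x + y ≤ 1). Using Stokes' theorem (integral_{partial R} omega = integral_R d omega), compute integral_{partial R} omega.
integral_(partial R) omega = -1/6

Stokes: integral_partial_R omega = integral_R d omega with d omega = (∂Q/∂x - ∂P/∂y) dx ∧ dy.
  ∂Q/∂x = 2*x - 1
  ∂P/∂y = 0
  integrand = ∂Q/∂x - ∂P/∂y = 2*x - 1.
Integrating over R: integral_0^1 integral_0^{1-x} (2*x - 1) dy dx = -1/6.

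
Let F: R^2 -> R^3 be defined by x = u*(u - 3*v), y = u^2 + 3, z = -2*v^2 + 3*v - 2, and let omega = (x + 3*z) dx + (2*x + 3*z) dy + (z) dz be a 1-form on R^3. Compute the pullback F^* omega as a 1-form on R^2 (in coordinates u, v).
F^* omega = (6*u^3 - 21*u^2*v - 15*u*v^2 + 36*u*v - 24*u + 18*v^3 - 27*v^2 + 18*v) du + (-3*u^3 + 9*u^2*v + 18*u*v^2 - 27*u*v + 18*u + 8*v^3 - 18*v^2 + 17*v - 6) dv

Using F^*(f dg) = (f ∘ F) d(g ∘ F), substitute each coordinate x_i by F_i(u, v) in f_i, and replace dx_i by d F_i = (∂F_i/∂u) du + (∂F_i/∂v) dv.
  For the x component: f_1(F) = u^2 - 3*u*v - 6*v^2 + 9*v - 6; d F_1 = (2*u - 3*v) du + (-3*u) dv
  For the y component: f_2(F) = 2*u^2 - 6*u*v - 6*v^2 + 9*v - 6; d F_2 = (2*u) du + (0) dv
  For the z component: f_3(F) = -2*v^2 + 3*v - 2; d F_3 = (0) du + (3 - 4*v) dv
Combining and collecting du, dv coefficients:
  coeff of du: 6*u^3 - 21*u^2*v - 15*u*v^2 + 36*u*v - 24*u + 18*v^3 - 27*v^2 + 18*v
  coeff of dv: -3*u^3 + 9*u^2*v + 18*u*v^2 - 27*u*v + 18*u + 8*v^3 - 18*v^2 + 17*v - 6
F^* omega = (6*u^3 - 21*u^2*v - 15*u*v^2 + 36*u*v - 24*u + 18*v^3 - 27*v^2 + 18*v) du + (-3*u^3 + 9*u^2*v + 18*u*v^2 - 27*u*v + 18*u + 8*v^3 - 18*v^2 + 17*v - 6) dv.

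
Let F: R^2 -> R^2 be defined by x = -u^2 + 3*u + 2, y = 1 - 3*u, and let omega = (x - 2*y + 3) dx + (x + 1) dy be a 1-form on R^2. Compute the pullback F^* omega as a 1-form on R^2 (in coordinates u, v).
F^* omega = (2*u*(u^2 - 9*u + 6)) du

Using F^*(f dg) = (f ∘ F) d(g ∘ F), substitute each coordinate x_i by F_i(u, v) in f_i, and replace dx_i by d F_i = (∂F_i/∂u) du + (∂F_i/∂v) dv.
  For the x component: f_1(F) = -u^2 + 9*u + 3; d F_1 = (3 - 2*u) du + (0) dv
  For the y component: f_2(F) = -u^2 + 3*u + 3; d F_2 = (-3) du + (0) dv
Combining and collecting du, dv coefficients:
  coeff of du: 2*u*(u^2 - 9*u + 6)
  coeff of dv: 0
F^* omega = (2*u*(u^2 - 9*u + 6)) du.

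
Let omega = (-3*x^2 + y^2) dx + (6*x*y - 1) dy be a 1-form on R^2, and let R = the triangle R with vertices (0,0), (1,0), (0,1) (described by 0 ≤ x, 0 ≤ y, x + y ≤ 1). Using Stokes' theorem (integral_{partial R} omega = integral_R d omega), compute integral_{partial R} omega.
integral_(partial R) omega = 2/3

Stokes: integral_partial_R omega = integral_R d omega with d omega = (∂Q/∂x - ∂P/∂y) dx ∧ dy.
  ∂Q/∂x = 6*y
  ∂P/∂y = 2*y
  integrand = ∂Q/∂x - ∂P/∂y = 4*y.
Integrating over R: integral_0^1 integral_0^{1-x} (4*y) dy dx = 2/3.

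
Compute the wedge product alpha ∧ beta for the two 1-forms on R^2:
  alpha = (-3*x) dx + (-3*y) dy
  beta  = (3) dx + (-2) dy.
alpha ∧ beta = (6*x + 9*y) dx ∧ dy

Distribute the wedge, using dx_i ∧ dx_j = -dx_j ∧ dx_i and dx_i ∧ dx_i = 0. For each pair (i, j) with i < j, the coefficient of dx_i ∧ dx_j in alpha ∧ beta is (alpha_i * beta_j - alpha_j * beta_i). Collecting: alpha ∧ beta = (6*x + 9*y) dx ∧ dy.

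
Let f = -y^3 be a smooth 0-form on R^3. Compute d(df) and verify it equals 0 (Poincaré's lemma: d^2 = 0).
d(df) = 0

Step 1: df = sum_i (∂f/∂x_i) dx_i = (0) dx + (-3*y^2) dy + (0) dz.
Step 2: Apply d again. Using the 1-form formula, the coefficient of dx ∧ dy in d(df) is ∂^2 f/∂x ∂y - ∂^2 f/∂y ∂x = (0) - (0) = 0 (equality of mixed partials for smooth f).
Similarly for dx ∧ dz and dy ∧ dz — all coefficients vanish. So d(df) = 0.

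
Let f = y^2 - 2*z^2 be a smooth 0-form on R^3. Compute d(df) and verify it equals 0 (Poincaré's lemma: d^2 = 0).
d(df) = 0

Step 1: df = sum_i (∂f/∂x_i) dx_i = (0) dx + (2*y) dy + (-4*z) dz.
Step 2: Apply d again. Using the 1-form formula, the coefficient of dx ∧ dy in d(df) is ∂^2 f/∂x ∂y - ∂^2 f/∂y ∂x = (0) - (0) = 0 (equality of mixed partials for smooth f).
Similarly for dx ∧ dz and dy ∧ dz — all coefficients vanish. So d(df) = 0.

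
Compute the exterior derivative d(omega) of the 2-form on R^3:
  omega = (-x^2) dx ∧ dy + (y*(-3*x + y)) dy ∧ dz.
d(omega) = (-3*y) dx ∧ dy ∧ dz

For a 2-form omega = sum_{i<j} g_{ij} dx_i ∧ dx_j, the exterior derivative is
  d(omega) = sum_{i<j} d(g_{ij}) ∧ dx_i ∧ dx_j = sum_{i<j, k} (∂g_{ij}/∂x_k) dx_k ∧ dx_i ∧ dx_j.
Expand each term, using dx_k ∧ dx_i ∧ dx_j = sgn(permutation) dx_{(a)} ∧ dx_{(b)} ∧ dx_{(c)} with (a < b < c) sorted:
  d(y*(-3*x + y)) includes (∂/∂x)(y*(-3*x + y)) dx = (-3*y) dx, which multiplied by dy ∧ dz gives (-3*y) dx ∧ dy ∧ dz
Collecting like 3-forms: d(omega) = (-3*y) dx ∧ dy ∧ dz.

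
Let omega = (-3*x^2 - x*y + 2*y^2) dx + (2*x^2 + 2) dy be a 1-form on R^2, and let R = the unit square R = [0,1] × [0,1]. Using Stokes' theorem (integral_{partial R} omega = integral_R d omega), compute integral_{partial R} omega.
integral_(partial R) omega = 1/2

Stokes: integral_partial_R omega = integral_R d omega with d omega = (∂Q/∂x - ∂P/∂y) dx ∧ dy.
  ∂Q/∂x = 4*x
  ∂P/∂y = -x + 4*y
  integrand = ∂Q/∂x - ∂P/∂y = 5*x - 4*y.
Integrating over R: integral_0^1 integral_0^1 (5*x - 4*y) dx dy = 1/2.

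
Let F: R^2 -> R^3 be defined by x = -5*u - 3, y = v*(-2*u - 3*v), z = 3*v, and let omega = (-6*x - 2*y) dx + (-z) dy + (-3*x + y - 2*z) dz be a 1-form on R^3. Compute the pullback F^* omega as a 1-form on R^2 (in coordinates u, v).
F^* omega = (-20*u*v - 150*u - 24*v^2 - 90) du + (45*u + 9*v^2 - 18*v + 27) dv

Using F^*(f dg) = (f ∘ F) d(g ∘ F), substitute each coordinate x_i by F_i(u, v) in f_i, and replace dx_i by d F_i = (∂F_i/∂u) du + (∂F_i/∂v) dv.
  For the x component: f_1(F) = 4*u*v + 30*u + 6*v^2 + 18; d F_1 = (-5) du + (0) dv
  For the y component: f_2(F) = -3*v; d F_2 = (-2*v) du + (-2*u - 6*v) dv
  For the z component: f_3(F) = -2*u*v + 15*u - 3*v^2 - 6*v + 9; d F_3 = (0) du + (3) dv
Combining and collecting du, dv coefficients:
  coeff of du: -20*u*v - 150*u - 24*v^2 - 90
  coeff of dv: 45*u + 9*v^2 - 18*v + 27
F^* omega = (-20*u*v - 150*u - 24*v^2 - 90) du + (45*u + 9*v^2 - 18*v + 27) dv.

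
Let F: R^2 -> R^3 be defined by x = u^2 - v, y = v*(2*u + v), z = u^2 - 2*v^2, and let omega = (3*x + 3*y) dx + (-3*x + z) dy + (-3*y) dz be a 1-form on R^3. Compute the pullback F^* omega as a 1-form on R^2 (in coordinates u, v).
F^* omega = (6*u^3 - 4*u^2*v - 6*u*v - 4*v^3 + 6*v^2) du + (-4*u^3 - 4*u^2*v - 3*u^2 + 20*u*v^2 + 8*v^3 + 3*v^2 + 3*v) dv

Using F^*(f dg) = (f ∘ F) d(g ∘ F), substitute each coordinate x_i by F_i(u, v) in f_i, and replace dx_i by d F_i = (∂F_i/∂u) du + (∂F_i/∂v) dv.
  For the x component: f_1(F) = 3*u^2 + 6*u*v + 3*v^2 - 3*v; d F_1 = (2*u) du + (-1) dv
  For the y component: f_2(F) = -2*u^2 - 2*v^2 + 3*v; d F_2 = (2*v) du + (2*u + 2*v) dv
  For the z component: f_3(F) = 3*v*(-2*u - v); d F_3 = (2*u) du + (-4*v) dv
Combining and collecting du, dv coefficients:
  coeff of du: 6*u^3 - 4*u^2*v - 6*u*v - 4*v^3 + 6*v^2
  coeff of dv: -4*u^3 - 4*u^2*v - 3*u^2 + 20*u*v^2 + 8*v^3 + 3*v^2 + 3*v
F^* omega = (6*u^3 - 4*u^2*v - 6*u*v - 4*v^3 + 6*v^2) du + (-4*u^3 - 4*u^2*v - 3*u^2 + 20*u*v^2 + 8*v^3 + 3*v^2 + 3*v) dv.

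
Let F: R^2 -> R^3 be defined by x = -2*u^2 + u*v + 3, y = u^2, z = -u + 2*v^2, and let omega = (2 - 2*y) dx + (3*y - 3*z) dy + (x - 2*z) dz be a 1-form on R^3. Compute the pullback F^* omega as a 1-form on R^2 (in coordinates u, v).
F^* omega = (14*u^3 - 2*u^2*v + 8*u^2 - 12*u*v^2 - u*v - 10*u + 4*v^2 + 2*v - 3) du + (-2*u^3 - 8*u^2*v + 4*u*v^2 + 8*u*v + 2*u - 16*v^3 + 12*v) dv

Using F^*(f dg) = (f ∘ F) d(g ∘ F), substitute each coordinate x_i by F_i(u, v) in f_i, and replace dx_i by d F_i = (∂F_i/∂u) du + (∂F_i/∂v) dv.
  For the x component: f_1(F) = 2 - 2*u^2; d F_1 = (-4*u + v) du + (u) dv
  For the y component: f_2(F) = 3*u^2 + 3*u - 6*v^2; d F_2 = (2*u) du + (0) dv
  For the z component: f_3(F) = -2*u^2 + u*v + 2*u - 4*v^2 + 3; d F_3 = (-1) du + (4*v) dv
Combining and collecting du, dv coefficients:
  coeff of du: 14*u^3 - 2*u^2*v + 8*u^2 - 12*u*v^2 - u*v - 10*u + 4*v^2 + 2*v - 3
  coeff of dv: -2*u^3 - 8*u^2*v + 4*u*v^2 + 8*u*v + 2*u - 16*v^3 + 12*v
F^* omega = (14*u^3 - 2*u^2*v + 8*u^2 - 12*u*v^2 - u*v - 10*u + 4*v^2 + 2*v - 3) du + (-2*u^3 - 8*u^2*v + 4*u*v^2 + 8*u*v + 2*u - 16*v^3 + 12*v) dv.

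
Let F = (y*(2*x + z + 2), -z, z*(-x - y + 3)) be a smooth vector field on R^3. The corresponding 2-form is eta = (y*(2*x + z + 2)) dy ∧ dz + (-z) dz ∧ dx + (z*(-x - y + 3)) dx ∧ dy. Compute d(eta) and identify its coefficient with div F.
d(eta) = (-x + y + 3) dx ∧ dy ∧ dz; div F = -x + y + 3

For a 2-form in R^3 of the form above, applying d gives a 3-form with coefficient ∂P/∂x + ∂Q/∂y + ∂R/∂z:
  ∂P/∂x = 2*y
  ∂Q/∂y = 0
  ∂R/∂z = -x - y + 3
Sum = -x + y + 3, which is exactly div F.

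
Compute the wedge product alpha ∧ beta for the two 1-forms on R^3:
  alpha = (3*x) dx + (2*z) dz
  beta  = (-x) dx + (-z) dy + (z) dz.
alpha ∧ beta = (-3*x*z) dx ∧ dy + (5*x*z) dx ∧ dz + (2*z^2) dy ∧ dz

Distribute the wedge, using dx_i ∧ dx_j = -dx_j ∧ dx_i and dx_i ∧ dx_i = 0. For each pair (i, j) with i < j, the coefficient of dx_i ∧ dx_j in alpha ∧ beta is (alpha_i * beta_j - alpha_j * beta_i). Collecting: alpha ∧ beta = (-3*x*z) dx ∧ dy + (5*x*z) dx ∧ dz + (2*z^2) dy ∧ dz.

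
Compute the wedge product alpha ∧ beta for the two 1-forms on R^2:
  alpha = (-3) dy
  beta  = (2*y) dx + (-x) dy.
alpha ∧ beta = (6*y) dx ∧ dy

Distribute the wedge, using dx_i ∧ dx_j = -dx_j ∧ dx_i and dx_i ∧ dx_i = 0. For each pair (i, j) with i < j, the coefficient of dx_i ∧ dx_j in alpha ∧ beta is (alpha_i * beta_j - alpha_j * beta_i). Collecting: alpha ∧ beta = (6*y) dx ∧ dy.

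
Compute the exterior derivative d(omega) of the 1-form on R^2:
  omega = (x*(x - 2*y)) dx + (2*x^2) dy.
d(omega) = (6*x) dx ∧ dy

For a 1-form omega = sum_i f_i dx_i, the exterior derivative is
  d(omega) = sum_{i < j} (∂f_j/∂x_i - ∂f_i/∂x_j) dx_i ∧ dx_j.
  coefficient of dx ∧ dy: ∂f_2/∂x - ∂f_1/∂y = ∂(2*x^2)/∂x - ∂(x*(x - 2*y))/∂y = 6*x
Assembling: d(omega) = (6*x) dx ∧ dy.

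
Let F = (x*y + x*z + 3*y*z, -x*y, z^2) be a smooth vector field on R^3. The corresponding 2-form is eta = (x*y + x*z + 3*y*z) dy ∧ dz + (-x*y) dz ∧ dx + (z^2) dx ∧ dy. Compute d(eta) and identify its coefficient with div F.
d(eta) = (-x + y + 3*z) dx ∧ dy ∧ dz; div F = -x + y + 3*z

For a 2-form in R^3 of the form above, applying d gives a 3-form with coefficient ∂P/∂x + ∂Q/∂y + ∂R/∂z:
  ∂P/∂x = y + z
  ∂Q/∂y = -x
  ∂R/∂z = 2*z
Sum = -x + y + 3*z, which is exactly div F.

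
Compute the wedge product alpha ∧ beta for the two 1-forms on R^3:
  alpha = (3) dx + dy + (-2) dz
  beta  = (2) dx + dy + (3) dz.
alpha ∧ beta = (1) dx ∧ dy + (13) dx ∧ dz + (5) dy ∧ dz

Distribute the wedge, using dx_i ∧ dx_j = -dx_j ∧ dx_i and dx_i ∧ dx_i = 0. For each pair (i, j) with i < j, the coefficient of dx_i ∧ dx_j in alpha ∧ beta is (alpha_i * beta_j - alpha_j * beta_i). Collecting: alpha ∧ beta = (1) dx ∧ dy + (13) dx ∧ dz + (5) dy ∧ dz.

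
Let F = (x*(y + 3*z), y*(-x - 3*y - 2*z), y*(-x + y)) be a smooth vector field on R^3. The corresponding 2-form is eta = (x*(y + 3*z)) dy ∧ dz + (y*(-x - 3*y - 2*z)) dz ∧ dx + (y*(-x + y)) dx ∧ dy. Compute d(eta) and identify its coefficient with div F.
d(eta) = (-x - 5*y + z) dx ∧ dy ∧ dz; div F = -x - 5*y + z

For a 2-form in R^3 of the form above, applying d gives a 3-form with coefficient ∂P/∂x + ∂Q/∂y + ∂R/∂z:
  ∂P/∂x = y + 3*z
  ∂Q/∂y = -x - 6*y - 2*z
  ∂R/∂z = 0
Sum = -x - 5*y + z, which is exactly div F.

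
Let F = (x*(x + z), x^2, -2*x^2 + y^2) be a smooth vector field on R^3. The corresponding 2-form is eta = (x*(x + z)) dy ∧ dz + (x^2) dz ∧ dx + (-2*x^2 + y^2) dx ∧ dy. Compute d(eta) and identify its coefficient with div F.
d(eta) = (2*x + z) dx ∧ dy ∧ dz; div F = 2*x + z

For a 2-form in R^3 of the form above, applying d gives a 3-form with coefficient ∂P/∂x + ∂Q/∂y + ∂R/∂z:
  ∂P/∂x = 2*x + z
  ∂Q/∂y = 0
  ∂R/∂z = 0
Sum = 2*x + z, which is exactly div F.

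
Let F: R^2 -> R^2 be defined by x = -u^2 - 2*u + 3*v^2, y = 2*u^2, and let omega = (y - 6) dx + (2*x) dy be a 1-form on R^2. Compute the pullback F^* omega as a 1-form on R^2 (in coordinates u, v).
F^* omega = (-12*u^3 - 20*u^2 + 24*u*v^2 + 12*u + 12) du + (12*v*(u^2 - 3)) dv

Using F^*(f dg) = (f ∘ F) d(g ∘ F), substitute each coordinate x_i by F_i(u, v) in f_i, and replace dx_i by d F_i = (∂F_i/∂u) du + (∂F_i/∂v) dv.
  For the x component: f_1(F) = 2*u^2 - 6; d F_1 = (-2*u - 2) du + (6*v) dv
  For the y component: f_2(F) = -2*u^2 - 4*u + 6*v^2; d F_2 = (4*u) du + (0) dv
Combining and collecting du, dv coefficients:
  coeff of du: -12*u^3 - 20*u^2 + 24*u*v^2 + 12*u + 12
  coeff of dv: 12*v*(u^2 - 3)
F^* omega = (-12*u^3 - 20*u^2 + 24*u*v^2 + 12*u + 12) du + (12*v*(u^2 - 3)) dv.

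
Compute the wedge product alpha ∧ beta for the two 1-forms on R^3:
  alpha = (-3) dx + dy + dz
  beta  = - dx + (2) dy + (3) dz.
alpha ∧ beta = (-5) dx ∧ dy + (-8) dx ∧ dz + (1) dy ∧ dz

Distribute the wedge, using dx_i ∧ dx_j = -dx_j ∧ dx_i and dx_i ∧ dx_i = 0. For each pair (i, j) with i < j, the coefficient of dx_i ∧ dx_j in alpha ∧ beta is (alpha_i * beta_j - alpha_j * beta_i). Collecting: alpha ∧ beta = (-5) dx ∧ dy + (-8) dx ∧ dz + (1) dy ∧ dz.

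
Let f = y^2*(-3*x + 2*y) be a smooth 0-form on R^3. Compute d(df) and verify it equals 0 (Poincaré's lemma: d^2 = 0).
d(df) = 0

Step 1: df = sum_i (∂f/∂x_i) dx_i = (-3*y^2) dx + (6*y*(-x + y)) dy + (0) dz.
Step 2: Apply d again. Using the 1-form formula, the coefficient of dx ∧ dy in d(df) is ∂^2 f/∂x ∂y - ∂^2 f/∂y ∂x = (-6*y) - (-6*y) = 0 (equality of mixed partials for smooth f).
Similarly for dx ∧ dz and dy ∧ dz — all coefficients vanish. So d(df) = 0.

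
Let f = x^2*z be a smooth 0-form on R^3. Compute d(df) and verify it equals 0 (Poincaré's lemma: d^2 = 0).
d(df) = 0

Step 1: df = sum_i (∂f/∂x_i) dx_i = (2*x*z) dx + (0) dy + (x^2) dz.
Step 2: Apply d again. Using the 1-form formula, the coefficient of dx ∧ dy in d(df) is ∂^2 f/∂x ∂y - ∂^2 f/∂y ∂x = (0) - (0) = 0 (equality of mixed partials for smooth f).
Similarly for dx ∧ dz and dy ∧ dz — all coefficients vanish. So d(df) = 0.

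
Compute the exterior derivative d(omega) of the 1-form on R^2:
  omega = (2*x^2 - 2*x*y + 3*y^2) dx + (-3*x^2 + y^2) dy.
d(omega) = (-4*x - 6*y) dx ∧ dy

For a 1-form omega = sum_i f_i dx_i, the exterior derivative is
  d(omega) = sum_{i < j} (∂f_j/∂x_i - ∂f_i/∂x_j) dx_i ∧ dx_j.
  coefficient of dx ∧ dy: ∂f_2/∂x - ∂f_1/∂y = ∂(-3*x^2 + y^2)/∂x - ∂(2*x^2 - 2*x*y + 3*y^2)/∂y = -4*x - 6*y
Assembling: d(omega) = (-4*x - 6*y) dx ∧ dy.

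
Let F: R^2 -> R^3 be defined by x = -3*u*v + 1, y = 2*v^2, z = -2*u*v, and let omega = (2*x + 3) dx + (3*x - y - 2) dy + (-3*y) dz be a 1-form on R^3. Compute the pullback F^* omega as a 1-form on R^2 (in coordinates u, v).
F^* omega = (3*v*(6*u*v + 4*v^2 - 5)) du + (18*u^2*v - 24*u*v^2 - 15*u - 8*v^3 + 4*v) dv

Using F^*(f dg) = (f ∘ F) d(g ∘ F), substitute each coordinate x_i by F_i(u, v) in f_i, and replace dx_i by d F_i = (∂F_i/∂u) du + (∂F_i/∂v) dv.
  For the x component: f_1(F) = -6*u*v + 5; d F_1 = (-3*v) du + (-3*u) dv
  For the y component: f_2(F) = -9*u*v - 2*v^2 + 1; d F_2 = (0) du + (4*v) dv
  For the z component: f_3(F) = -6*v^2; d F_3 = (-2*v) du + (-2*u) dv
Combining and collecting du, dv coefficients:
  coeff of du: 3*v*(6*u*v + 4*v^2 - 5)
  coeff of dv: 18*u^2*v - 24*u*v^2 - 15*u - 8*v^3 + 4*v
F^* omega = (3*v*(6*u*v + 4*v^2 - 5)) du + (18*u^2*v - 24*u*v^2 - 15*u - 8*v^3 + 4*v) dv.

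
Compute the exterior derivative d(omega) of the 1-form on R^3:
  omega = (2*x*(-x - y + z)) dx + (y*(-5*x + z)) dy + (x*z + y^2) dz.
d(omega) = (2*x - 5*y) dx ∧ dy + (-2*x + z) dx ∧ dz + (y) dy ∧ dz

For a 1-form omega = sum_i f_i dx_i, the exterior derivative is
  d(omega) = sum_{i < j} (∂f_j/∂x_i - ∂f_i/∂x_j) dx_i ∧ dx_j.
  coefficient of dx ∧ dy: ∂f_2/∂x - ∂f_1/∂y = ∂(y*(-5*x + z))/∂x - ∂(2*x*(-x - y + z))/∂y = 2*x - 5*y
  coefficient of dx ∧ dz: ∂f_3/∂x - ∂f_1/∂z = ∂(x*z + y^2)/∂x - ∂(2*x*(-x - y + z))/∂z = -2*x + z
  coefficient of dy ∧ dz: ∂f_3/∂y - ∂f_2/∂z = ∂(x*z + y^2)/∂y - ∂(y*(-5*x + z))/∂z = y
Assembling: d(omega) = (2*x - 5*y) dx ∧ dy + (-2*x + z) dx ∧ dz + (y) dy ∧ dz.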